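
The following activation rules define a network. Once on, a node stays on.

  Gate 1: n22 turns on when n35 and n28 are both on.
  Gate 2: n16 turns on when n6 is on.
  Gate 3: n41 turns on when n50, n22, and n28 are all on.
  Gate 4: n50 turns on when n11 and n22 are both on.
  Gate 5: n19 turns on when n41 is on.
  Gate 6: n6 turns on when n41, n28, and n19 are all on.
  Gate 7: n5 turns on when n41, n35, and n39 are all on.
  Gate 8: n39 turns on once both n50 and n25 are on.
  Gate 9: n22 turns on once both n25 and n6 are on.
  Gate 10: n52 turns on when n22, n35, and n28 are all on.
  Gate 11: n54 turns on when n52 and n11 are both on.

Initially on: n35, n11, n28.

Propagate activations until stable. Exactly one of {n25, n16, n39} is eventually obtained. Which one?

n16

Gate 1: n35 and n28 on → n22 on.
n11 and n22 are on, so n50 turns on (Gate 4).
n50, n22, and n28 are on, so n41 turns on (Gate 3).
n41 is on, so n19 turns on (Gate 5).
n41, n28, and n19 are on, so n6 turns on (Gate 6).
n6 is on, so n16 turns on (Gate 2).
n39 would need n50 and n25 (Gate 8), but n25 never turns on. No rule produces n25, and it is not given.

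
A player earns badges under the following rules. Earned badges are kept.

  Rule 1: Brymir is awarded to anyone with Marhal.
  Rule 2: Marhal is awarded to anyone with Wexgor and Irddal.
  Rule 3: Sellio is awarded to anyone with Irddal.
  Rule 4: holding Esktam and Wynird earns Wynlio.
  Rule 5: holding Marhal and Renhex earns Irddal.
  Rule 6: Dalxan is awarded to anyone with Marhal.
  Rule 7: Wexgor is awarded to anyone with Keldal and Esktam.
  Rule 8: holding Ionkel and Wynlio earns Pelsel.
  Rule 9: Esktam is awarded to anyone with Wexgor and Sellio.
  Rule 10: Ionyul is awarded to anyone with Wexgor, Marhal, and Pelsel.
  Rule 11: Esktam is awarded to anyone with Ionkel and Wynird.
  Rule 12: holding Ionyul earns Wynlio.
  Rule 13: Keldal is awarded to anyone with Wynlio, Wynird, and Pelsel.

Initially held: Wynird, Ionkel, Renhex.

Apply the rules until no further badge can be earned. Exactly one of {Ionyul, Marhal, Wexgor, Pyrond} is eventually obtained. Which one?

With Ionkel and Wynird, Esktam is earned (Rule 11).
With Esktam and Wynird, Wynlio is earned (Rule 4).
With Ionkel and Wynlio, Pelsel is earned (Rule 8).
With Wynlio, Wynird, and Pelsel, Keldal is earned (Rule 13).
With Keldal and Esktam, Wexgor is earned (Rule 7).
No rule produces Pyrond, and it is not given. Ionyul would need Wexgor, Marhal, and Pelsel (Rule 10), but Marhal is never earned. Marhal would need Wexgor and Irddal (Rule 2), but Irddal is never earned.

Wexgor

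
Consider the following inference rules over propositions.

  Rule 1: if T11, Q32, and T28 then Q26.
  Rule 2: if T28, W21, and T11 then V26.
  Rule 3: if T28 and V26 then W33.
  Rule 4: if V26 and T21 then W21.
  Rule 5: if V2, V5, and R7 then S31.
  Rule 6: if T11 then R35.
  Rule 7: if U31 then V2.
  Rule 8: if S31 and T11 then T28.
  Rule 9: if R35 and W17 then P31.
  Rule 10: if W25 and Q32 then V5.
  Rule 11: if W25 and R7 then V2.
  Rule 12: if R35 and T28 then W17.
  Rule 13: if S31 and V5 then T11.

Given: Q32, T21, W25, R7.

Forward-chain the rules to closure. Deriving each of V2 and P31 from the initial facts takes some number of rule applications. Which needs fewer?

V2

V2: From W25 and R7, Rule 11 gives V2. [1 rule application]
P31: W25 and Q32 hold, so V5 follows (Rule 10). From W25 and R7, Rule 11 gives V2. V2, V5, and R7 hold, so S31 follows (Rule 5). From S31 and V5, Rule 13 gives T11. From T11, Rule 6 gives R35. From S31 and T11, Rule 8 gives T28. R35 and T28 hold, so W17 follows (Rule 12). From R35 and W17, Rule 9 gives P31. [8 rule applications]
V2 needs fewer.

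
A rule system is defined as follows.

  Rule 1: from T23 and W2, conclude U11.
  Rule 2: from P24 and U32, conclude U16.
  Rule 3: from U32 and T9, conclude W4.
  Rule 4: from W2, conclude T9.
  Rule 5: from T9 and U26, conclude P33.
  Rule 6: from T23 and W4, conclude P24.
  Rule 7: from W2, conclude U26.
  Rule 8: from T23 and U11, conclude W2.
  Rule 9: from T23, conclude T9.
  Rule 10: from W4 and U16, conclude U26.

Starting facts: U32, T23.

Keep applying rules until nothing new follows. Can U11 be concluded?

U11 would need T23 and W2 (Rule 1), but W2 is never established.

No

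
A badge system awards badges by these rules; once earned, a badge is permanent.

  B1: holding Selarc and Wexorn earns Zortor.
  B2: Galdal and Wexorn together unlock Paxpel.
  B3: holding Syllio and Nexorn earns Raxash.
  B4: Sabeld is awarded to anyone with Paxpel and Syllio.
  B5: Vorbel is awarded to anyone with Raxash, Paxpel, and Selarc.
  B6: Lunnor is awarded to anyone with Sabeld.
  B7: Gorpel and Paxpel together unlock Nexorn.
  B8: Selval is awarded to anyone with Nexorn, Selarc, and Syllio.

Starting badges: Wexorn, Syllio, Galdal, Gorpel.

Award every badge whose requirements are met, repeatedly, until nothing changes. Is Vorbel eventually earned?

No

Vorbel would need Raxash, Paxpel, and Selarc (B5), but Selarc is never earned.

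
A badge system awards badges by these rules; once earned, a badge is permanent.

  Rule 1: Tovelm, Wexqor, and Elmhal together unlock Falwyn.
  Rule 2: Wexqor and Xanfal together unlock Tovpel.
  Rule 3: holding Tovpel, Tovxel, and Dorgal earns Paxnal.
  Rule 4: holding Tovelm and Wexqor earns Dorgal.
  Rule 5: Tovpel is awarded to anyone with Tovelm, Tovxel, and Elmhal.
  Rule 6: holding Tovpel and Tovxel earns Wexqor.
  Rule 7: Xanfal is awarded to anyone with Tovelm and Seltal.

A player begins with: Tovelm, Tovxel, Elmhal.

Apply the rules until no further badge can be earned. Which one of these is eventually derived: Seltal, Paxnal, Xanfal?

With Tovelm, Tovxel, and Elmhal, Tovpel is earned (Rule 5).
With Tovpel and Tovxel, Wexqor is earned (Rule 6).
With Tovelm and Wexqor, Dorgal is earned (Rule 4).
With Tovpel, Tovxel, and Dorgal, Paxnal is earned (Rule 3).
Xanfal would need Tovelm and Seltal (Rule 7), but Seltal is never earned. No rule produces Seltal, and it is not given.

Paxnal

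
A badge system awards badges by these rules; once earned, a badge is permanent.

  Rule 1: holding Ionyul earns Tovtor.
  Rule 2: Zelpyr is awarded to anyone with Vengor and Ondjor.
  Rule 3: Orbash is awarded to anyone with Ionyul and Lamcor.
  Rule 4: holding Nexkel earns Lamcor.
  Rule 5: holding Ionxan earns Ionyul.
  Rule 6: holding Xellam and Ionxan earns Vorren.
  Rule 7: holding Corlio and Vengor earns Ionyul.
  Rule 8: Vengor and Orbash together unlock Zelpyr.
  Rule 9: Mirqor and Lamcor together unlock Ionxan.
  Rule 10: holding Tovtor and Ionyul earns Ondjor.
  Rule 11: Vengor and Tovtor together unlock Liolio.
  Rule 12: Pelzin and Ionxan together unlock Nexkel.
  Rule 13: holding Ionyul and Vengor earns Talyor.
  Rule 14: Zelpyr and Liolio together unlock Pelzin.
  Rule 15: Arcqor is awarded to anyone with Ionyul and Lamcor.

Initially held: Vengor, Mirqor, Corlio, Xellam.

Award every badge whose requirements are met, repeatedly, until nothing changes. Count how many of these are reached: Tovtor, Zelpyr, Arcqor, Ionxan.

2

With Corlio and Vengor, Ionyul is earned (Rule 7).
With Ionyul, Tovtor is earned (Rule 1).
With Tovtor and Ionyul, Ondjor is earned (Rule 10).
With Vengor and Ondjor, Zelpyr is earned (Rule 2).
Tovtor: reached.
Zelpyr: reached.
Arcqor would need Ionyul and Lamcor (Rule 15), but Lamcor is never earned.
Ionxan would need Mirqor and Lamcor (Rule 9), but Lamcor is never earned.
Reached: Tovtor and Zelpyr — 2 of the 4.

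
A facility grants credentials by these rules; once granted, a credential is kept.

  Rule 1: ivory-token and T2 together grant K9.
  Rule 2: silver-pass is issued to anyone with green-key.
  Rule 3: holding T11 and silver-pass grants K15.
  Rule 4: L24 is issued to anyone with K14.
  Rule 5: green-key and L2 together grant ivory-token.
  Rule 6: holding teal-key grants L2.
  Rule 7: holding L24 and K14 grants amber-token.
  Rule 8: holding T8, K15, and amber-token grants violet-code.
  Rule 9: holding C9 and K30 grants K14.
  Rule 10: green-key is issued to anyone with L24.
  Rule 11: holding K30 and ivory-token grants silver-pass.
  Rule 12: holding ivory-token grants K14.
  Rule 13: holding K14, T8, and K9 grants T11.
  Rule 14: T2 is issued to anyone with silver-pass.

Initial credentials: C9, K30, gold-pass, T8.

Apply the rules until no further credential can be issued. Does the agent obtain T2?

Yes

Holding C9 and K30 grants K14 (Rule 9).
Holding K14 grants L24 (Rule 4).
Holding L24 grants green-key (Rule 10).
Holding green-key grants silver-pass (Rule 2).
Holding silver-pass grants T2 (Rule 14).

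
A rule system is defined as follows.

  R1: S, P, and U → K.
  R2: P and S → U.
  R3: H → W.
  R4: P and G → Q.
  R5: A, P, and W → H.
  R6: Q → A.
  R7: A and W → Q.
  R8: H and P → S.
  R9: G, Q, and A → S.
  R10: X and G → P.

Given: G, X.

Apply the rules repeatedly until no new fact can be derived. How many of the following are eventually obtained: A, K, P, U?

X and G hold, so P follows (R10).
P and G hold, so Q follows (R4).
From Q, R6 gives A.
From G, Q, and A, R9 gives S.
P and S hold, so U follows (R2).
From S, P, and U, R1 gives K.
A: reached.
K: reached.
P: reached.
U: reached.
All 4 are reached.

4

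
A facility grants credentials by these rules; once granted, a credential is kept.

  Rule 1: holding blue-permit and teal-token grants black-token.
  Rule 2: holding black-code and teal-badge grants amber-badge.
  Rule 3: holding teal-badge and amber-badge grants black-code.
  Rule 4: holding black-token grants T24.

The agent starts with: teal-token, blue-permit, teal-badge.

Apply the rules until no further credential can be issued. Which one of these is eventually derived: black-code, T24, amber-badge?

Holding blue-permit and teal-token grants black-token (Rule 1).
Holding black-token grants T24 (Rule 4).
black-code would need teal-badge and amber-badge (Rule 3), but amber-badge is never granted. amber-badge would need black-code and teal-badge (Rule 2), but black-code is never granted.

T24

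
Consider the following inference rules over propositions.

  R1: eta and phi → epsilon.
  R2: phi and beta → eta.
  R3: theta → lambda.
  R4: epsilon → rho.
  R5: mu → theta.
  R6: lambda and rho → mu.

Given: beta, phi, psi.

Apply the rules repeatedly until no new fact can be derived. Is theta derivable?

No

theta would need mu (R5), but mu is never established.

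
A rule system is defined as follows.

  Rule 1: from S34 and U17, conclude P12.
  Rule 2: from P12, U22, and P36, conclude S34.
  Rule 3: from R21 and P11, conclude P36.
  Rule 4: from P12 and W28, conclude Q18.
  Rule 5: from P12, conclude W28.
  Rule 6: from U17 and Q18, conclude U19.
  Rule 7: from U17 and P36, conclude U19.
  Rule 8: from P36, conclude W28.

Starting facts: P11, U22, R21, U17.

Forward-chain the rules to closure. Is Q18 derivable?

Q18 would need P12 and W28 (Rule 4), but P12 is never established.

No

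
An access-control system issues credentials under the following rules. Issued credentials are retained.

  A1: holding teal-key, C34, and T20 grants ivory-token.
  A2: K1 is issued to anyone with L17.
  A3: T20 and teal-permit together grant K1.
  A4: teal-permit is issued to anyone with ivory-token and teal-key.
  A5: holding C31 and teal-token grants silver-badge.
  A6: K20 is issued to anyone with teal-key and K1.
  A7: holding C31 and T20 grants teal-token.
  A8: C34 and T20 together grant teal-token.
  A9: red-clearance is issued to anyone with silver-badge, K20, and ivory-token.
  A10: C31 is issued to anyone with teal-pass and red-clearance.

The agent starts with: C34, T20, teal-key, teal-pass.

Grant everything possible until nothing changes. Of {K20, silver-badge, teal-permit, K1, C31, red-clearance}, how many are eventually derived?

Holding teal-key, C34, and T20 grants ivory-token (A1).
Holding ivory-token and teal-key grants teal-permit (A4).
Holding T20 and teal-permit grants K1 (A3).
Holding teal-key and K1 grants K20 (A6).
K20: reached.
silver-badge would need C31 and teal-token (A5), but C31 is never granted.
teal-permit: reached.
K1: reached.
C31 would need teal-pass and red-clearance (A10), but red-clearance is never granted.
red-clearance would need silver-badge, K20, and ivory-token (A9), but silver-badge is never granted.
Reached: K20, teal-permit, and K1 — 3 of the 6.

3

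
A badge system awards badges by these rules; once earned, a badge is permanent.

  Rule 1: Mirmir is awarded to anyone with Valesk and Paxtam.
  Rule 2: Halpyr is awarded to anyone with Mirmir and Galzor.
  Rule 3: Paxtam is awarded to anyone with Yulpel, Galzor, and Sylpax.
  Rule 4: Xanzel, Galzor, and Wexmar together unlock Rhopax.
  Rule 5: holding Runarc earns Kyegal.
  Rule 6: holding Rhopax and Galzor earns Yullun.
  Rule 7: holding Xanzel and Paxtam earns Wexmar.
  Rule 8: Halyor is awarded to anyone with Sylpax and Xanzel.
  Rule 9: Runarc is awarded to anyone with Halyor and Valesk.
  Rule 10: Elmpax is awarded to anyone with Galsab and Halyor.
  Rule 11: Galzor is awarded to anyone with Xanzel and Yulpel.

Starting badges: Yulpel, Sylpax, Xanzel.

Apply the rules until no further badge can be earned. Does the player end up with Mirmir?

No

Mirmir would need Valesk and Paxtam (Rule 1), but Valesk is never earned.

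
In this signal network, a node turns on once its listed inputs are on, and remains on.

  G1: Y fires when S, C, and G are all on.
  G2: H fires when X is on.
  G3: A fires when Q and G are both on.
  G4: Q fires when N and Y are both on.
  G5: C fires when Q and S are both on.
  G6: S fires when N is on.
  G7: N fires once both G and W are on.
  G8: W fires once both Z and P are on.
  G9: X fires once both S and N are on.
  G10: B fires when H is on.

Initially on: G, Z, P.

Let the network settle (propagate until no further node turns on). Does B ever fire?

Yes

Z and P are on, so W fires (G8).
G and W are on, so N fires (G7).
N is on, so S fires (G6).
S and N are on, so X fires (G9).
X is on, so H fires (G2).
G10: H on → B on.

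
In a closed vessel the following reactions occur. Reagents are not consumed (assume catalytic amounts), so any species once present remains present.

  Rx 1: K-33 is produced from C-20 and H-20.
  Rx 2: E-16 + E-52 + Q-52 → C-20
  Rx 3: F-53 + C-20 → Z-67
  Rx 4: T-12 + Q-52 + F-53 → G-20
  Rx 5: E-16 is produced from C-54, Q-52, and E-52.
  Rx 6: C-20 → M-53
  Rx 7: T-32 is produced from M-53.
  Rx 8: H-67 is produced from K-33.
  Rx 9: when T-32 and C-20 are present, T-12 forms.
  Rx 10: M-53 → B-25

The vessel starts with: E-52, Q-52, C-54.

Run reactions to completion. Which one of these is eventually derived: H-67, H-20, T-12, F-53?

T-12

C-54, Q-52, and E-52 present → E-16 forms (Rx 5).
E-16, E-52, and Q-52 present → C-20 forms (Rx 2).
C-20 present → M-53 forms (Rx 6).
M-53 present → T-32 forms (Rx 7).
T-32 and C-20 present → T-12 forms (Rx 9).
H-67 would need K-33 (Rx 8), but K-33 never forms. No rule produces F-53, and it is not given. No rule produces H-20, and it is not given.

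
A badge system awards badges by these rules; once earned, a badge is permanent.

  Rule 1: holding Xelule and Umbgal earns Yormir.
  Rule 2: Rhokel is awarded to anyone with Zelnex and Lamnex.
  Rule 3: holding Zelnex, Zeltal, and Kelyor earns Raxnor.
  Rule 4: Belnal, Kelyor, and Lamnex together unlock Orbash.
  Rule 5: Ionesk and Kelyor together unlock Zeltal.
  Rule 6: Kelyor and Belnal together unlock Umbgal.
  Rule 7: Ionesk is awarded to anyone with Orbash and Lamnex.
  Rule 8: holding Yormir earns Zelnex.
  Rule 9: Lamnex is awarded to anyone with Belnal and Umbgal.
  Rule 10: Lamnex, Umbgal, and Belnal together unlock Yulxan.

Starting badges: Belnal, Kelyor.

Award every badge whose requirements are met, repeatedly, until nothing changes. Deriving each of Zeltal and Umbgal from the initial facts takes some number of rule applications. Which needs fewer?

Umbgal: With Kelyor and Belnal, Umbgal is earned (Rule 6). [1 rule application]
Zeltal: With Kelyor and Belnal, Umbgal is earned (Rule 6). With Belnal and Umbgal, Lamnex is earned (Rule 9). With Belnal, Kelyor, and Lamnex, Orbash is earned (Rule 4). With Orbash and Lamnex, Ionesk is earned (Rule 7). With Ionesk and Kelyor, Zeltal is earned (Rule 5). [5 rule applications]
Umbgal needs fewer.

Umbgal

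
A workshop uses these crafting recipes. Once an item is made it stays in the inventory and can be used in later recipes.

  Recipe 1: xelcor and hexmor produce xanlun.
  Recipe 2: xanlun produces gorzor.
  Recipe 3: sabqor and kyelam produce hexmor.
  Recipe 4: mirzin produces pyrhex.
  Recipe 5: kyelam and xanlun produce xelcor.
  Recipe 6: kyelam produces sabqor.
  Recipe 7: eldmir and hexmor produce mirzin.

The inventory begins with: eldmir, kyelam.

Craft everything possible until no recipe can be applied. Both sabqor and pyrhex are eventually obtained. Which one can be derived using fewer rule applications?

sabqor: Using Recipe 6, kyelam makes sabqor. [1 rule application]
pyrhex: Using Recipe 6, kyelam makes sabqor. Using Recipe 3, sabqor and kyelam make hexmor. eldmir and hexmor → mirzin (Recipe 7). Using Recipe 4, mirzin makes pyrhex. [4 rule applications]
sabqor needs fewer.

sabqor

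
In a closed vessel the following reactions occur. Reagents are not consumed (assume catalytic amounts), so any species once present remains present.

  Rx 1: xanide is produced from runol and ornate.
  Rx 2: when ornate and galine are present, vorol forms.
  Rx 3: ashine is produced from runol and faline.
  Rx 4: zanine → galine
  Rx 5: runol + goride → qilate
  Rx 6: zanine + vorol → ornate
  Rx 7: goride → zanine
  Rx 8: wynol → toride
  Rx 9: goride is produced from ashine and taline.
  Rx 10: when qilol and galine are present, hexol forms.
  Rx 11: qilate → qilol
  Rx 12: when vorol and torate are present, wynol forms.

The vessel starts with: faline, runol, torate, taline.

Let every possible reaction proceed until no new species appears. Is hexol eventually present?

runol and faline present → ashine forms (Rx 3).
ashine and taline present → goride forms (Rx 9).
runol and goride present → qilate forms (Rx 5).
goride present → zanine forms (Rx 7).
qilate present → qilol forms (Rx 11).
zanine present → galine forms (Rx 4).
qilol and galine present → hexol forms (Rx 10).

Yes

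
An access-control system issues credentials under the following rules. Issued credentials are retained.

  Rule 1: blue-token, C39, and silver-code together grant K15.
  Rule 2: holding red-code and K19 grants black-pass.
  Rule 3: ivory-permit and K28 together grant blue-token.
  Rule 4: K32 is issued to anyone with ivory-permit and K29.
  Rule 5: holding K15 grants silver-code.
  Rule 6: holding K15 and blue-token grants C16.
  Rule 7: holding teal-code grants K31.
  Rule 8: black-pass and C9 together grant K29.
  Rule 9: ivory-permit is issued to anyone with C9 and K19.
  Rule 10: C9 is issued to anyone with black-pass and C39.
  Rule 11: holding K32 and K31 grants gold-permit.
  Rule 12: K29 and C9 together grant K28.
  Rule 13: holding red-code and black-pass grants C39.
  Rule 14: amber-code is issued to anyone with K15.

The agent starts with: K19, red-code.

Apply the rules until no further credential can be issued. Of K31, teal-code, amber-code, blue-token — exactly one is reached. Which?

Holding red-code and K19 grants black-pass (Rule 2).
Holding red-code and black-pass grants C39 (Rule 13).
Holding black-pass and C39 grants C9 (Rule 10).
Holding C9 and K19 grants ivory-permit (Rule 9).
Holding black-pass and C9 grants K29 (Rule 8).
Holding K29 and C9 grants K28 (Rule 12).
Holding ivory-permit and K28 grants blue-token (Rule 3).
No rule produces teal-code, and it is not given. amber-code would need K15 (Rule 14), but K15 is never granted. K31 would need teal-code (Rule 7), but teal-code is never granted.

blue-token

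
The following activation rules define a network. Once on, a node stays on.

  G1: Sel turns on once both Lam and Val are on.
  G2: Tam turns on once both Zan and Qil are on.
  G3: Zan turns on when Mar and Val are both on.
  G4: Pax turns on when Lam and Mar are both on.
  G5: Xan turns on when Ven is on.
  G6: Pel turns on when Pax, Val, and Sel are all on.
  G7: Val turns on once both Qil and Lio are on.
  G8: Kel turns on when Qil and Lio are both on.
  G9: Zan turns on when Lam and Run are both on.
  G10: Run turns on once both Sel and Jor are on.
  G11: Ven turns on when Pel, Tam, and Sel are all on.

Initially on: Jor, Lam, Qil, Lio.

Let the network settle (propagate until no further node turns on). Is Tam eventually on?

Yes

Qil and Lio are on, so Val turns on (G7).
G1: Lam and Val on → Sel on.
Sel and Jor are on, so Run turns on (G10).
Lam and Run are on, so Zan turns on (G9).
Zan and Qil are on, so Tam turns on (G2).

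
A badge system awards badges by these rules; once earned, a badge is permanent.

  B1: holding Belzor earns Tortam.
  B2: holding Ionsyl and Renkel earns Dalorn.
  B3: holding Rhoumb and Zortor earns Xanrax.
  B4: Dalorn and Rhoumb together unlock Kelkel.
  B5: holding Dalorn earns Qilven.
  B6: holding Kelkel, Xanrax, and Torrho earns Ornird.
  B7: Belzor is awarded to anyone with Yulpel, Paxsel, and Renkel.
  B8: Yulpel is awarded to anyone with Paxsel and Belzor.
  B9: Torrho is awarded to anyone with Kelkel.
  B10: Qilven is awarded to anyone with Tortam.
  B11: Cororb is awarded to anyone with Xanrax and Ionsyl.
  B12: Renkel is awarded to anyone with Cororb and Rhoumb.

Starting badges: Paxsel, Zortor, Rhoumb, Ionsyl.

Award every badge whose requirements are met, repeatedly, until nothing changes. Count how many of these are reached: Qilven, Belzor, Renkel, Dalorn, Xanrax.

With Rhoumb and Zortor, Xanrax is earned (B3).
With Xanrax and Ionsyl, Cororb is earned (B11).
With Cororb and Rhoumb, Renkel is earned (B12).
With Ionsyl and Renkel, Dalorn is earned (B2).
With Dalorn, Qilven is earned (B5).
Qilven: reached.
Belzor would need Yulpel, Paxsel, and Renkel (B7), but Yulpel is never earned.
Renkel: reached.
Dalorn: reached.
Xanrax: reached.
Reached: Qilven, Renkel, Dalorn, and Xanrax — 4 of the 5.

4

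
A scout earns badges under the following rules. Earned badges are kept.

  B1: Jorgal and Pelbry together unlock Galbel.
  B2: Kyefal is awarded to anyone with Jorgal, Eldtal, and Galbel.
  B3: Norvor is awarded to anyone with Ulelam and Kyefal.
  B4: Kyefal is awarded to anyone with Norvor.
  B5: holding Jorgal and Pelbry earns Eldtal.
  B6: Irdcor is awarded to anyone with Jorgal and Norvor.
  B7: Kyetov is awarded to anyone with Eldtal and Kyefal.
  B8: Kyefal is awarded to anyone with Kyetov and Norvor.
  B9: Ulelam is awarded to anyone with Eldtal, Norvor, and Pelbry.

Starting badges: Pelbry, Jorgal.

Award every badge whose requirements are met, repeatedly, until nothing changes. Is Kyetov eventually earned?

Yes

With Jorgal and Pelbry, Eldtal is earned (B5).
With Jorgal and Pelbry, Galbel is earned (B1).
With Jorgal, Eldtal, and Galbel, Kyefal is earned (B2).
With Eldtal and Kyefal, Kyetov is earned (B7).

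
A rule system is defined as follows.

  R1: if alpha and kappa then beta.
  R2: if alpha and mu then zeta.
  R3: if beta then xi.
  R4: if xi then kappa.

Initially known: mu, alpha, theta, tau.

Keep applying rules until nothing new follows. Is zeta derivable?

Yes

From alpha and mu, R2 gives zeta.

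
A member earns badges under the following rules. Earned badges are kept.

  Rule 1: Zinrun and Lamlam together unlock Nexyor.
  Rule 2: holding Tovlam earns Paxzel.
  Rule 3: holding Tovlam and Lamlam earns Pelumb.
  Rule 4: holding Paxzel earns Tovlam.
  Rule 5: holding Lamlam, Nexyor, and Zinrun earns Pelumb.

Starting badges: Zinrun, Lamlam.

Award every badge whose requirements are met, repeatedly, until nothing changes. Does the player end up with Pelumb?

Yes

With Zinrun and Lamlam, Nexyor is earned (Rule 1).
With Lamlam, Nexyor, and Zinrun, Pelumb is earned (Rule 5).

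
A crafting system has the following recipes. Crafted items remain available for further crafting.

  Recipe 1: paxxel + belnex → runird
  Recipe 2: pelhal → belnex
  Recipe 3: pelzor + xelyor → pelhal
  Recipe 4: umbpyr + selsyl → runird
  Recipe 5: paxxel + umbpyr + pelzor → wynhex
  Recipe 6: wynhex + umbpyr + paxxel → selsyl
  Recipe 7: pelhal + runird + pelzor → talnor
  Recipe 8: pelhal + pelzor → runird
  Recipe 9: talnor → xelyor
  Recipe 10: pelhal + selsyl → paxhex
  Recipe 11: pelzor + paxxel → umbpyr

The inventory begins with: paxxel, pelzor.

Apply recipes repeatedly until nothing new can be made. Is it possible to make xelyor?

xelyor would need talnor (Recipe 9), but talnor is never obtained.

No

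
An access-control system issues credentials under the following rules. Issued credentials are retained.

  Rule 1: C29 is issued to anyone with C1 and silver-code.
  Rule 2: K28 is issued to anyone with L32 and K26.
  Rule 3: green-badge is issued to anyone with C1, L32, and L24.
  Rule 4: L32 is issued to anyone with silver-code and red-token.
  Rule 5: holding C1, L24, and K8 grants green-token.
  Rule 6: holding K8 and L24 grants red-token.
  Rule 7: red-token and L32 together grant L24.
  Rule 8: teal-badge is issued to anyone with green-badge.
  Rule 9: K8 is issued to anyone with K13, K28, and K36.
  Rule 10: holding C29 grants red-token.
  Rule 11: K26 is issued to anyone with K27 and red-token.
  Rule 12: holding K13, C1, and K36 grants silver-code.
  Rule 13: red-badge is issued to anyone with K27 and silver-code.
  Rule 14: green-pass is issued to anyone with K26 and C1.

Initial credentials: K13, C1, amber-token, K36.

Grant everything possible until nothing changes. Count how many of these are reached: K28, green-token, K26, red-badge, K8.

0

K28 would need L32 and K26 (Rule 2), but K26 is never granted.
green-token would need C1, L24, and K8 (Rule 5), but K8 is never granted.
K26 would need K27 and red-token (Rule 11), but K27 is never granted.
red-badge would need K27 and silver-code (Rule 13), but K27 is never granted.
K8 would need K13, K28, and K36 (Rule 9), but K28 is never granted.
None of the 5 are reached.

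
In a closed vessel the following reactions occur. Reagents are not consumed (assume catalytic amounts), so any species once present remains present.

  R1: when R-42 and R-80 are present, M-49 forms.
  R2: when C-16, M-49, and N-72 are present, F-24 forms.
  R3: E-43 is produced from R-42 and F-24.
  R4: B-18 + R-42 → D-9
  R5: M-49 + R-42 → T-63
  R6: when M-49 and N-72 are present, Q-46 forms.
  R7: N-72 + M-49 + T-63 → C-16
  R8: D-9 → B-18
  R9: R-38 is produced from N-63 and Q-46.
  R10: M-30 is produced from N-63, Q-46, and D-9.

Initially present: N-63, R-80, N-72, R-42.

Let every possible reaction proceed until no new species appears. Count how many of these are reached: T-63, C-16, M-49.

3

R-42 and R-80 present → M-49 forms (R1).
M-49 and R-42 present → T-63 forms (R5).
N-72, M-49, and T-63 present → C-16 forms (R7).
T-63: reached.
C-16: reached.
M-49: reached.
All 3 are reached.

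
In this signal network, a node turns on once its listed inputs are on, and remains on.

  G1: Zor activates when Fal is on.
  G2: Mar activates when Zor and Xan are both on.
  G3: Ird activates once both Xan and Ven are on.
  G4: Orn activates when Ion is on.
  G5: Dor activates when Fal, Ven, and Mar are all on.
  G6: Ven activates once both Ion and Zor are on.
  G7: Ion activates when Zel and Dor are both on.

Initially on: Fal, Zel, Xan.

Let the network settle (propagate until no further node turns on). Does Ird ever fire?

No

Ird would need Xan and Ven (G3), but Ven never turns on.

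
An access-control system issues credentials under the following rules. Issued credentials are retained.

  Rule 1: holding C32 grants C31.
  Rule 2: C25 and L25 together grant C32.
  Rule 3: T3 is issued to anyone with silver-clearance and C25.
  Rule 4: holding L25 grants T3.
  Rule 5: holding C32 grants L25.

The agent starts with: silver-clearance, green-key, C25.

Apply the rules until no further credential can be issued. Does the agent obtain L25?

No

L25 would need C32 (Rule 5), but C32 is never granted.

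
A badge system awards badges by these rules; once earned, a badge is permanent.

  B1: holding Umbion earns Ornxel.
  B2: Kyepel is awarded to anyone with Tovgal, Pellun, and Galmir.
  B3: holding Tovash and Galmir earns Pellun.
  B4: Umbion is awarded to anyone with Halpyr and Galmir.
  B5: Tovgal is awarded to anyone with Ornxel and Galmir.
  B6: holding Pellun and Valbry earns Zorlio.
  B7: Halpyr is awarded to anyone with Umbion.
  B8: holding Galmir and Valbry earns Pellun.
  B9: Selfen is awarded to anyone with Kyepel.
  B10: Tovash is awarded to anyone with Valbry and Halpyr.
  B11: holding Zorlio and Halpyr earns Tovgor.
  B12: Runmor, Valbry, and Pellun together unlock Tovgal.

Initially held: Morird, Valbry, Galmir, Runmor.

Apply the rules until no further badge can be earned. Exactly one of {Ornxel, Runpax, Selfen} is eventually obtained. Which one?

Selfen

With Galmir and Valbry, Pellun is earned (B8).
With Runmor, Valbry, and Pellun, Tovgal is earned (B12).
With Tovgal, Pellun, and Galmir, Kyepel is earned (B2).
With Kyepel, Selfen is earned (B9).
No rule produces Runpax, and it is not given. Ornxel would need Umbion (B1), but Umbion is never earned.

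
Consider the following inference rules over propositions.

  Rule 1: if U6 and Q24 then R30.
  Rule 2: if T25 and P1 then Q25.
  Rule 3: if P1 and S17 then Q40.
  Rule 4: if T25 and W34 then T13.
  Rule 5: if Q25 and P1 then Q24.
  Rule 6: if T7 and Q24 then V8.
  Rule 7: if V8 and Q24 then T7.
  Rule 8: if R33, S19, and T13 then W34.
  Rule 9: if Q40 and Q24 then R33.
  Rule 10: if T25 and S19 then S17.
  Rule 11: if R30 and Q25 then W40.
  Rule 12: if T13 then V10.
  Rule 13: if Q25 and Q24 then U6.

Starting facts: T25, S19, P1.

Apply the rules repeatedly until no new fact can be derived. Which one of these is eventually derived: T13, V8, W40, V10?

T25 and P1 hold, so Q25 follows (Rule 2).
Q25 and P1 hold, so Q24 follows (Rule 5).
Q25 and Q24 hold, so U6 follows (Rule 13).
U6 and Q24 hold, so R30 follows (Rule 1).
R30 and Q25 hold, so W40 follows (Rule 11).
T13 would need T25 and W34 (Rule 4), but W34 is never established. V8 would need T7 and Q24 (Rule 6), but T7 is never established. V10 would need T13 (Rule 12), but T13 is never established.

W40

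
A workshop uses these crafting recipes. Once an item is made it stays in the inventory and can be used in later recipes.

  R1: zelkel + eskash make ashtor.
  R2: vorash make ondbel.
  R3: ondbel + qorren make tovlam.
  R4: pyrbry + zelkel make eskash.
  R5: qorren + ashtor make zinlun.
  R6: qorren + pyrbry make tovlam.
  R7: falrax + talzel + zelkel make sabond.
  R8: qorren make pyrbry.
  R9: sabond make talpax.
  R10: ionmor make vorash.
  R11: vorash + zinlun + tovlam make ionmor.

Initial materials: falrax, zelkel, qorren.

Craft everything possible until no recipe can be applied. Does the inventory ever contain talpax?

talpax would need sabond (R9), but sabond is never obtained.

No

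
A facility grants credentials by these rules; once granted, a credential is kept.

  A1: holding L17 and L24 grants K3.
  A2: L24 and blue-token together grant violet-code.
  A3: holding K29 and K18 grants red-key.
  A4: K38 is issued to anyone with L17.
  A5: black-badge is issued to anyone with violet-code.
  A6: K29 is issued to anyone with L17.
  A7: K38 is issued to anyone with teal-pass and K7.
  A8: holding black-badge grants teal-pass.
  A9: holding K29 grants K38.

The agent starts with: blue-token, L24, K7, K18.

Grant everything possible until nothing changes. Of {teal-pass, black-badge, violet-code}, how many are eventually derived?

3

Holding L24 and blue-token grants violet-code (A2).
Holding violet-code grants black-badge (A5).
Holding black-badge grants teal-pass (A8).
teal-pass: reached.
black-badge: reached.
violet-code: reached.
All 3 are reached.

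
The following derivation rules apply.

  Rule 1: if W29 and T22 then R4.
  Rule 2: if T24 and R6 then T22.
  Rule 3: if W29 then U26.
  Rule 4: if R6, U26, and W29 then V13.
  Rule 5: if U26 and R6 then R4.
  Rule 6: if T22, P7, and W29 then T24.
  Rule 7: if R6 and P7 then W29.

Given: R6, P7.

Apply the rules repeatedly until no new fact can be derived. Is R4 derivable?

R6 and P7 hold, so W29 follows (Rule 7).
From W29, Rule 3 gives U26.
U26 and R6 hold, so R4 follows (Rule 5).

Yes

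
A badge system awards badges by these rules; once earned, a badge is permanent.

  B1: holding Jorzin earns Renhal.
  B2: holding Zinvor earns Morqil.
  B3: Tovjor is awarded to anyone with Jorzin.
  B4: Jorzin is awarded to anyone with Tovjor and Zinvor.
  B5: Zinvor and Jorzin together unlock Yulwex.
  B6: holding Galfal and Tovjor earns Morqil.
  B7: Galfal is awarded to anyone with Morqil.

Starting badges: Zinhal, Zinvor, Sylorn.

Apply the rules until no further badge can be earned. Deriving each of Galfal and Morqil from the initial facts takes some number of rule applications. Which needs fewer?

Morqil

Morqil: With Zinvor, Morqil is earned (B2). [1 rule application]
Galfal: With Zinvor, Morqil is earned (B2). With Morqil, Galfal is earned (B7). [2 rule applications]
Morqil needs fewer.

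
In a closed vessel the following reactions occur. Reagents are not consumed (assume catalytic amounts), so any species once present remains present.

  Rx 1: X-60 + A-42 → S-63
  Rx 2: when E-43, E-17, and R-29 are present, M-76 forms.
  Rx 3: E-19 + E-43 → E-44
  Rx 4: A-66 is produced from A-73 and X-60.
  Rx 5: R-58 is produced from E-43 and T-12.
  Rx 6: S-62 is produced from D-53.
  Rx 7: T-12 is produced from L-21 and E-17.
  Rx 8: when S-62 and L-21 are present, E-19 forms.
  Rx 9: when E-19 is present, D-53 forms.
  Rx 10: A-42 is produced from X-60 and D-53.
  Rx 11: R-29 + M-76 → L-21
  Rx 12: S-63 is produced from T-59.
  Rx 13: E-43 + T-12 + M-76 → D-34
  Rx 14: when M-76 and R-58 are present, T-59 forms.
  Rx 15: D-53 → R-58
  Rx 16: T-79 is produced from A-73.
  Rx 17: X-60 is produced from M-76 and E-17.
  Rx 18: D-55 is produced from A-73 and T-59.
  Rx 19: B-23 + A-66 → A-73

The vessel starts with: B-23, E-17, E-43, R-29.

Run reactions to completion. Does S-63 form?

E-43, E-17, and R-29 present → M-76 forms (Rx 2).
R-29 and M-76 present → L-21 forms (Rx 11).
L-21 and E-17 present → T-12 forms (Rx 7).
E-43 and T-12 present → R-58 forms (Rx 5).
M-76 and R-58 present → T-59 forms (Rx 14).
T-59 present → S-63 forms (Rx 12).

Yes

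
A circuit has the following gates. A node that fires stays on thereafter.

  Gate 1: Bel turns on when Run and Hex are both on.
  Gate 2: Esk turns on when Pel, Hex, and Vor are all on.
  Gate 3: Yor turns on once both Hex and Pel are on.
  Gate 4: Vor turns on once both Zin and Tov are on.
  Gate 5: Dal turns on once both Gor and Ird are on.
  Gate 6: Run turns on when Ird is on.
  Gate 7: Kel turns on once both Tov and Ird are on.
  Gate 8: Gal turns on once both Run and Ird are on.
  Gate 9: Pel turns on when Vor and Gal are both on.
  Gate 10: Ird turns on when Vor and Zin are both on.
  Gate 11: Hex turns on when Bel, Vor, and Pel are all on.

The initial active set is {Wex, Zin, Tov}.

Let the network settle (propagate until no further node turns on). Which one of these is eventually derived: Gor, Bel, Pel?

Gate 4: Zin and Tov on → Vor on.
Gate 10: Vor and Zin on → Ird on.
Gate 6: Ird on → Run on.
Run and Ird are on, so Gal turns on (Gate 8).
Vor and Gal are on, so Pel turns on (Gate 9).
No rule produces Gor, and it is not given. Bel would need Run and Hex (Gate 1), but Hex never turns on.

Pel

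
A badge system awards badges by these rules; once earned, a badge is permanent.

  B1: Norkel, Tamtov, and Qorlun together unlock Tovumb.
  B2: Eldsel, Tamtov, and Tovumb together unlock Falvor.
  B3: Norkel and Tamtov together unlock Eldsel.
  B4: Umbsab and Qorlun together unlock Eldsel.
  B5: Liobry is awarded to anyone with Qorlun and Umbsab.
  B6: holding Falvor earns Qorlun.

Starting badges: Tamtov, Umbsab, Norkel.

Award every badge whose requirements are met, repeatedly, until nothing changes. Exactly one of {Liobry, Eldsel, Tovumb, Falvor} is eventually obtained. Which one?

Eldsel

With Norkel and Tamtov, Eldsel is earned (B3).
Tovumb would need Norkel, Tamtov, and Qorlun (B1), but Qorlun is never earned. Liobry would need Qorlun and Umbsab (B5), but Qorlun is never earned. Falvor would need Eldsel, Tamtov, and Tovumb (B2), but Tovumb is never earned.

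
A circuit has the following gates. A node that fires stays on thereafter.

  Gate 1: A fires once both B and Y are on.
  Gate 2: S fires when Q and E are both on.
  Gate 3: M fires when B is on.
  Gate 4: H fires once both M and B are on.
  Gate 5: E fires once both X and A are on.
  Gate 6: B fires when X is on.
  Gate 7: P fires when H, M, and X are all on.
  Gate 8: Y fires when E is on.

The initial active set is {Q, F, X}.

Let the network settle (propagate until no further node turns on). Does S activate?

No

S would need Q and E (Gate 2), but E never turns on.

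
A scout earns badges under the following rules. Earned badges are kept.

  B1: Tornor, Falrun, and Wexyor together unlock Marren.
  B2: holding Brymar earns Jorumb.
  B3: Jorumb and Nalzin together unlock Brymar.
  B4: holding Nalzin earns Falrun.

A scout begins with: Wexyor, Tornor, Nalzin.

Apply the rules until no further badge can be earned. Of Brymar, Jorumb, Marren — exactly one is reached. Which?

With Nalzin, Falrun is earned (B4).
With Tornor, Falrun, and Wexyor, Marren is earned (B1).
Brymar would need Jorumb and Nalzin (B3), but Jorumb is never earned. Jorumb would need Brymar (B2), but Brymar is never earned.

Marren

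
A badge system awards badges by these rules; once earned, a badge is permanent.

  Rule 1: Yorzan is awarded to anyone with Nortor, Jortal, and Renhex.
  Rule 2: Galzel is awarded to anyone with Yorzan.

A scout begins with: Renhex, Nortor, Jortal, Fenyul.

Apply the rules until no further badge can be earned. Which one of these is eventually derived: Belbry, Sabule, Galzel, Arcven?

Galzel

With Nortor, Jortal, and Renhex, Yorzan is earned (Rule 1).
With Yorzan, Galzel is earned (Rule 2).
No rule produces Sabule, and it is not given. No rule produces Arcven, and it is not given. No rule produces Belbry, and it is not given.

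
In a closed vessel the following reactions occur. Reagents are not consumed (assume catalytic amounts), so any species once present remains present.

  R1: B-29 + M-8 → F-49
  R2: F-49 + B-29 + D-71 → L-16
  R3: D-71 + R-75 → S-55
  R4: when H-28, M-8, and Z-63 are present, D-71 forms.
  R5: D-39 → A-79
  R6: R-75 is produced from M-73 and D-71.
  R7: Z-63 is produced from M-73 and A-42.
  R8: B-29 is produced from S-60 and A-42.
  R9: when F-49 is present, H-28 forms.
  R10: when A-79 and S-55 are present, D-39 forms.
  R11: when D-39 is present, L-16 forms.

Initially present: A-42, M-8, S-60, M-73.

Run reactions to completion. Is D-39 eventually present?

D-39 would need A-79 and S-55 (R10), but A-79 never forms.

No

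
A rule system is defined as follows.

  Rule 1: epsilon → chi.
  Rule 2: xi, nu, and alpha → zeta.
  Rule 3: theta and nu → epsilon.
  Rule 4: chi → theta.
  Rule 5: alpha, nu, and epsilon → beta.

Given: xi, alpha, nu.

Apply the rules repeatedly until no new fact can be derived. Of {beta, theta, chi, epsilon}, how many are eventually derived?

beta would need alpha, nu, and epsilon (Rule 5), but epsilon is never established.
theta would need chi (Rule 4), but chi is never established.
chi would need epsilon (Rule 1), but epsilon is never established.
epsilon would need theta and nu (Rule 3), but theta is never established.
None of the 4 are reached.

0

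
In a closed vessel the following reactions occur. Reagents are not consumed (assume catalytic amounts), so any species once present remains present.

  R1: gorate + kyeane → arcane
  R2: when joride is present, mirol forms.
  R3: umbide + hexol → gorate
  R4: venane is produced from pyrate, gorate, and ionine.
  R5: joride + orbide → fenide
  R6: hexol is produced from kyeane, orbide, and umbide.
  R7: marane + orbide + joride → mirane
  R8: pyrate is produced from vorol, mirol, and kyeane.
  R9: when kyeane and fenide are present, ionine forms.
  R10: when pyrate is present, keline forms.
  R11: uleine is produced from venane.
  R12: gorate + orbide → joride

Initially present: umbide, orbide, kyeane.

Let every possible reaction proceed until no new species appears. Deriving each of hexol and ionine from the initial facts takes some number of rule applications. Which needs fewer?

hexol: kyeane, orbide, and umbide present → hexol forms (R6). [1 rule application]
ionine: kyeane, orbide, and umbide present → hexol forms (R6). umbide and hexol present → gorate forms (R3). gorate and orbide present → joride forms (R12). joride and orbide present → fenide forms (R5). kyeane and fenide present → ionine forms (R9). [5 rule applications]
hexol needs fewer.

hexol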